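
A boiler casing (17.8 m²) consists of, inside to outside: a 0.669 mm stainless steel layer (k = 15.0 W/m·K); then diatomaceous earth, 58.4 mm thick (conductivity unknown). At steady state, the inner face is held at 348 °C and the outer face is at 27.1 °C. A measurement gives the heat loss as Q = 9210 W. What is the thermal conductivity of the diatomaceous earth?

k = 0.0942 W/m·K

ΣR = ΔT/Q = |348 − 27.1|/9210 = 0.03484 K/W
Known resistances:
  R_stainless steel = L/(kA) = 6.69×10^-4/(15.0·17.8) = 2.506×10^-6 K/W
R_diatomaceous earth = ΣR − ΣR_known = 0.03484 − 2.506×10^-6 = 0.03484 K/W
L/(kA) = 0.03484 ⇒ k = 0.0584/(0.03484·17.8) = 0.0942 W/m·K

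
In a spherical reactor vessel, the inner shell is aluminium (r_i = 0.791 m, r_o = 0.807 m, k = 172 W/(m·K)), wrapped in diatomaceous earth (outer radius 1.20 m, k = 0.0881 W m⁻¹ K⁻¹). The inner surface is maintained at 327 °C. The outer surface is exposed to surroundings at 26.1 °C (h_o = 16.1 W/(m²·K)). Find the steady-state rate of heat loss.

Q = 813 W

Resistance network (inner→outer):
  R_aluminium = (1/0.791 − 1/0.807)/(4πk) = 0.02507/(4π·172) = 1.160×10^-5 K/W
  R_diatomaceous earth = (1/0.807 − 1/1.20)/(4πk) = 0.4058/(4π·0.0881) = 0.3666 K/W
  R_conv,out = 1/(4πr²h) = 1/(4π·1.20²·16.1) = 0.003432 K/W
ΣR = 1.160×10^-5 + 0.3666 + 0.003432 = 0.3700 K/W
Q = ΔT/ΣR = (327 °C − 26.1 °C)/0.3700 = 813 W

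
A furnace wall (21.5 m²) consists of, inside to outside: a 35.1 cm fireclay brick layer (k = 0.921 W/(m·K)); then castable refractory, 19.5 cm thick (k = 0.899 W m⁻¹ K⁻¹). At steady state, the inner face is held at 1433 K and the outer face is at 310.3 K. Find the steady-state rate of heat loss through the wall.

Q = 40.4 kW

Series thermal resistances, inner to outer:
  R_fireclay brick = L/(kA) = 0.351/(0.921·21.5) = 0.01773 K/W
  R_castable refractory = L/(kA) = 0.195/(0.899·21.5) = 0.01009 K/W
ΣR = 0.01773 + 0.01009 = 0.02782 K/W
Q = ΔT/ΣR = (1433 K − 310.3 K)/0.02782 = 40400 W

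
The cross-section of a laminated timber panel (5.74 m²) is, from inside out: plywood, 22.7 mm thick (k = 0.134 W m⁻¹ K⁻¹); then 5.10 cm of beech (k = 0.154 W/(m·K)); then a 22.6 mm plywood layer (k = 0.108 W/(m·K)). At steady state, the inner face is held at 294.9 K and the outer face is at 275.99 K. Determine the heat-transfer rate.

Q = 153 W

Treat each layer as a resistance in series:
  R_plywood = L/(kA) = 0.0227/(0.134·5.74) = 0.02951 K/W
  R_beech = L/(kA) = 0.0510/(0.154·5.74) = 0.05769 K/W
  R_plywood = L/(kA) = 0.0226/(0.108·5.74) = 0.03646 K/W
ΣR = 0.02951 + 0.05769 + 0.03646 = 0.1237 K/W
Q = ΔT/ΣR = (294.9 K − 275.99 K)/0.1237 = 153 W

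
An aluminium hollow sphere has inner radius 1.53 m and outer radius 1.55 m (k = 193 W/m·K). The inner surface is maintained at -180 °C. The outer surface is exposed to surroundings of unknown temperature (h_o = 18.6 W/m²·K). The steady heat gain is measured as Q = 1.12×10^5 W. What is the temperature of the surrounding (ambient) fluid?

Series resistances:
  R_aluminium = (1/1.53 − 1/1.55)/(4πk) = 0.008433/(4π·193) = 3.477×10^-6 K/W
  R_conv,out = 1/(4πr²h) = 1/(4π·1.55²·18.6) = 0.001781 K/W
ΣR = 0.001784 K/W
ΔT = Q·ΣR = 1.12×10^5 × 0.001784 = 199.8 K
Heat flows inward, so T_out = T_in + ΔT = -180 + 199.8 = 19.8 °C

T_out = 19.8 °C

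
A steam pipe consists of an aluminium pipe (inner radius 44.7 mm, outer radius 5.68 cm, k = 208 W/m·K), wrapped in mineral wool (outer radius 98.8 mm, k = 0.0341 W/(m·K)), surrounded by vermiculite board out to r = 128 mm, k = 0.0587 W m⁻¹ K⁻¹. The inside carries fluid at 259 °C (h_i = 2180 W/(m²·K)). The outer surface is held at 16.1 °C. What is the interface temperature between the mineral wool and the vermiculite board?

Resistance network (inner→outer):
  R'_conv,in = 1/(2πr h) = 1/(2π·0.0447·2180) = 0.001633 m·K/W
  R'_aluminium = ln(0.0568/0.0447)/(2πk) = 0.2396/(2π·208) = 1.833×10^-4 m·K/W
  R'_mineral wool = ln(0.0988/0.0568)/(2πk) = 0.5536/(2π·0.0341) = 2.584 m·K/W
  R'_vermiculite board = ln(0.128/0.0988)/(2πk) = 0.2589/(2π·0.0587) = 0.7021 m·K/W
ΣR = 0.001633 + 1.833×10^-4 + 2.584 + 0.7021 = 3.288 m·K/W
Q' = ΔT/ΣR = (259 °C − 16.1 °C)/3.288 = 73.87 W/m
From the inner boundary to the mineral wool/vermiculite board interface, ΣR_partial = 2.586 m·K/W.
T_interface = T_in − Q'·ΣR_partial = 259 °C − (73.87)(2.586) = 68.0 °C

T = 68.0 °C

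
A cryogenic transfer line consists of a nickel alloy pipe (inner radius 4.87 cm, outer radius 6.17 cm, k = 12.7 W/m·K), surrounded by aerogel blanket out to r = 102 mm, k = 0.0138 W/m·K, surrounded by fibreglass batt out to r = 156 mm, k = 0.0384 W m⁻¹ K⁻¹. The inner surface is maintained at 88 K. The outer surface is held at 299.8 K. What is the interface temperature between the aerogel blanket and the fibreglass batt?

Series thermal resistances, inner to outer:
  R'_nickel alloy = ln(0.0617/0.0487)/(2πk) = 0.2366/(2π·12.7) = 0.002965 m·K/W
  R'_aerogel blanket = ln(0.102/0.0617)/(2πk) = 0.5027/(2π·0.0138) = 5.797 m·K/W
  R'_fibreglass batt = ln(0.156/0.102)/(2πk) = 0.4249/(2π·0.0384) = 1.761 m·K/W
ΣR = 0.002965 + 5.797 + 1.761 = 7.561 m·K/W
Q' = ΔT/ΣR = (88 K − 299.8 K)/7.561 = -28.01 W/m
From the inner boundary to the aerogel blanket/fibreglass batt interface, ΣR_partial = 5.800 m·K/W.
T_interface = T_in − Q'·ΣR_partial = 88 K − (-28.01)(5.800) = 250.5 K

T = 250.5 K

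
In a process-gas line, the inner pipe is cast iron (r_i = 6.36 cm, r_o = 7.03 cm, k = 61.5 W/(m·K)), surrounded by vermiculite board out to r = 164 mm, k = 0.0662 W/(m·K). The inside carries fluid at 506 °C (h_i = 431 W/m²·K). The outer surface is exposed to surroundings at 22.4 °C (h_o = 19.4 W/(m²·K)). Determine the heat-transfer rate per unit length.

Treat each layer as a resistance in series:
  R'_conv,in = 1/(2πr h) = 1/(2π·0.0636·431) = 0.005806 m·K/W
  R'_cast iron = ln(0.0703/0.0636)/(2πk) = 0.1002/(2π·61.5) = 2.592×10^-4 m·K/W
  R'_vermiculite board = ln(0.164/0.0703)/(2πk) = 0.8471/(2π·0.0662) = 2.037 m·K/W
  R'_conv,out = 1/(2πr h) = 1/(2π·0.164·19.4) = 0.05002 m·K/W
ΣR = 0.005806 + 2.592×10^-4 + 2.037 + 0.05002 = 2.093 m·K/W
Q' = ΔT/ΣR = (506 °C − 22.4 °C)/2.093 = 231 W/m

Q' = 231 W/m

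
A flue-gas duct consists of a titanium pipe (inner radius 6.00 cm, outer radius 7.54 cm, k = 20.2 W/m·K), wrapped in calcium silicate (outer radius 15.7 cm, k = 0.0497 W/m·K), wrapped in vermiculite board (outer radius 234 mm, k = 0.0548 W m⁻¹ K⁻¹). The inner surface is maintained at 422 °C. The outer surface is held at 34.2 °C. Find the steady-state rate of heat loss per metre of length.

Resistance network (inner→outer):
  R'_titanium = ln(0.0754/0.0600)/(2πk) = 0.2285/(2π·20.2) = 0.001800 m·K/W
  R'_calcium silicate = ln(0.157/0.0754)/(2πk) = 0.7334/(2π·0.0497) = 2.349 m·K/W
  R'_vermiculite board = ln(0.234/0.157)/(2πk) = 0.3991/(2π·0.0548) = 1.159 m·K/W
ΣR = 0.001800 + 2.349 + 1.159 = 3.510 m·K/W
Q' = ΔT/ΣR = (422 °C − 34.2 °C)/3.510 = 110 W/m

Q' = 110 W/m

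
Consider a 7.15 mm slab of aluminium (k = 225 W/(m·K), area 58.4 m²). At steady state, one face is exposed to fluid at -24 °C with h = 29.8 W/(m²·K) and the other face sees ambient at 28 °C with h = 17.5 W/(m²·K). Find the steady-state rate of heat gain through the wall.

Q = 33.5 kW

Resistance network (inner→outer):
  R_conv,in = 1/(hA) = 1/(29.8·58.4) = 5.746×10^-4 K/W
  R_aluminium = L/(kA) = 0.00715/(225·58.4) = 5.441×10^-7 K/W
  R_conv,out = 1/(hA) = 1/(17.5·58.4) = 9.785×10^-4 K/W
ΣR = 5.746×10^-4 + 5.441×10^-7 + 9.785×10^-4 = 0.001554 K/W
Q = ΔT/ΣR = (-24 °C − 28 °C)/0.001554 = -33500 W
(Negative Q ⇒ heat flows inward; heat gain = 33500 W.)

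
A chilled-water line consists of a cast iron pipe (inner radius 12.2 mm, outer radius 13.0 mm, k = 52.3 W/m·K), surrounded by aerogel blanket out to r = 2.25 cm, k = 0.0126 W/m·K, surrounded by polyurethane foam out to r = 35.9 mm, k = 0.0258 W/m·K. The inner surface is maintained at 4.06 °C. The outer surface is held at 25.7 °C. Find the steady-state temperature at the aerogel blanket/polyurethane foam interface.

Resistance network (inner→outer):
  R'_cast iron = ln(0.0130/0.0122)/(2πk) = 0.06351/(2π·52.3) = 1.933×10^-4 m·K/W
  R'_aerogel blanket = ln(0.0225/0.0130)/(2πk) = 0.5486/(2π·0.0126) = 6.929 m·K/W
  R'_polyurethane foam = ln(0.0359/0.0225)/(2πk) = 0.4672/(2π·0.0258) = 2.882 m·K/W
ΣR = 1.933×10^-4 + 6.929 + 2.882 = 9.811 m·K/W
Q' = ΔT/ΣR = (4.06 °C − 25.7 °C)/9.811 = -2.206 W/m
From the inner boundary to the aerogel blanket/polyurethane foam interface, ΣR_partial = 6.929 m·K/W.
T_interface = T_in − Q'·ΣR_partial = 4.06 °C − (-2.206)(6.929) = 19.3 °C

T = 19.3 °C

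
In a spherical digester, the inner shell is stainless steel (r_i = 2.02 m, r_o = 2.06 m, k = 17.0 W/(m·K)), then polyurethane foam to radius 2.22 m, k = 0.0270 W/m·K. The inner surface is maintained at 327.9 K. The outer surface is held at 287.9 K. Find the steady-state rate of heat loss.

Q = 388 W

Series thermal resistances, inner to outer:
  R_stainless steel = (1/2.02 − 1/2.06)/(4πk) = 0.009613/(4π·17.0) = 4.500×10^-5 K/W
  R_polyurethane foam = (1/2.06 − 1/2.22)/(4πk) = 0.03499/(4π·0.0270) = 0.1031 K/W
ΣR = 4.500×10^-5 + 0.1031 = 0.1031 K/W
Q = ΔT/ΣR = (327.9 K − 287.9 K)/0.1031 = 388 W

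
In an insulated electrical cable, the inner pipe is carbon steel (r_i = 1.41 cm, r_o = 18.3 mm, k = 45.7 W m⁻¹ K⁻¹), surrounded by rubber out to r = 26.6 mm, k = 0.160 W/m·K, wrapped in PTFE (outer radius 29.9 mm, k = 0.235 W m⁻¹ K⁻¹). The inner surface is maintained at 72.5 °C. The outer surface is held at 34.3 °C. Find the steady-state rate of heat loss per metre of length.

Q' = 84.5 W/m

Resistance network (inner→outer):
  R'_carbon steel = ln(0.0183/0.0141)/(2πk) = 0.2607/(2π·45.7) = 9.080×10^-4 m·K/W
  R'_rubber = ln(0.0266/0.0183)/(2πk) = 0.3740/(2π·0.160) = 0.3720 m·K/W
  R'_PTFE = ln(0.0299/0.0266)/(2πk) = 0.1169/(2π·0.235) = 0.07920 m·K/W
ΣR = 9.080×10^-4 + 0.3720 + 0.07920 = 0.4521 m·K/W
Q' = ΔT/ΣR = (72.5 °C − 34.3 °C)/0.4521 = 84.5 W/m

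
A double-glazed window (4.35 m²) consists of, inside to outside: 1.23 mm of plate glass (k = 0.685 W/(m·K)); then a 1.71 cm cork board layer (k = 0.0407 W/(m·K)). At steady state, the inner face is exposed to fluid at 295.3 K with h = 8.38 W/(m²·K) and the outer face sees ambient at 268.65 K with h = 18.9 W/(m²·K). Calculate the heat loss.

Q = 195 W

Resistance network (inner→outer):
  R_conv,in = 1/(hA) = 1/(8.38·4.35) = 0.02743 K/W
  R_plate glass = L/(kA) = 0.00123/(0.685·4.35) = 4.128×10^-4 K/W
  R_cork board = L/(kA) = 0.0171/(0.0407·4.35) = 0.09659 K/W
  R_conv,out = 1/(hA) = 1/(18.9·4.35) = 0.01216 K/W
ΣR = 0.02743 + 4.128×10^-4 + 0.09659 + 0.01216 = 0.1366 K/W
Q = ΔT/ΣR = (295.3 K − 268.65 K)/0.1366 = 195 W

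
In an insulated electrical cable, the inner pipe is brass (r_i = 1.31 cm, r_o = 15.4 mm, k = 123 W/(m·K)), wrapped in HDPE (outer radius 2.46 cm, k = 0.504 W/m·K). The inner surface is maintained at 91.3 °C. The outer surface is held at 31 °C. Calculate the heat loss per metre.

Q' = 407 W/m

Resistance network (inner→outer):
  R'_brass = ln(0.0154/0.0131)/(2πk) = 0.1618/(2π·123) = 2.093×10^-4 m·K/W
  R'_HDPE = ln(0.0246/0.0154)/(2πk) = 0.4684/(2π·0.504) = 0.1479 m·K/W
ΣR = 2.093×10^-4 + 0.1479 = 0.1481 m·K/W
Q' = ΔT/ΣR = (91.3 °C − 31 °C)/0.1481 = 407 W/m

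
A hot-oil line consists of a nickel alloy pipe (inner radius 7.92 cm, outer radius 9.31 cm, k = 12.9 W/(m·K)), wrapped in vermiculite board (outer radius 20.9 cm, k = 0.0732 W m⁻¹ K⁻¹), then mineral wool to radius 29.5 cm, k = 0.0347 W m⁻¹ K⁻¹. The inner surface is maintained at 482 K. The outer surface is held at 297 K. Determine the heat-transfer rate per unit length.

Q' = 55.4 W/m

Series thermal resistances, inner to outer:
  R'_nickel alloy = ln(0.0931/0.0792)/(2πk) = 0.1617/(2π·12.9) = 0.001995 m·K/W
  R'_vermiculite board = ln(0.209/0.0931)/(2πk) = 0.8087/(2π·0.0732) = 1.758 m·K/W
  R'_mineral wool = ln(0.295/0.209)/(2πk) = 0.3446/(2π·0.0347) = 1.581 m·K/W
ΣR = 0.001995 + 1.758 + 1.581 = 3.341 m·K/W
Q' = ΔT/ΣR = (482 K − 297 K)/3.341 = 55.4 W/m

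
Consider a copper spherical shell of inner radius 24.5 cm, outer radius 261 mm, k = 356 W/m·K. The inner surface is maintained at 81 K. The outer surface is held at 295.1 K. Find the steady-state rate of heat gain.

Q = 4πk·ΔT/(1/r₁ − 1/r₂) = 4π × 356 × 214.1 / (1/0.245 − 1/0.261) = 3.83×10^6 W

Q = 3.83×10^6 W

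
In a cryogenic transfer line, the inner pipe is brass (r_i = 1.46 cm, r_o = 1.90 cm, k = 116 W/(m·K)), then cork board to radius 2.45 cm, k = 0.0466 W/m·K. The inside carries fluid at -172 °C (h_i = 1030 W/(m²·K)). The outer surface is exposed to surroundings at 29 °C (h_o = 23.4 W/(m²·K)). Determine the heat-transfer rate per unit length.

Resistance network (inner→outer):
  R'_conv,in = 1/(2πr h) = 1/(2π·0.0146·1030) = 0.01058 m·K/W
  R'_brass = ln(0.0190/0.0146)/(2πk) = 0.2634/(2π·116) = 3.614×10^-4 m·K/W
  R'_cork board = ln(0.0245/0.0190)/(2πk) = 0.2542/(2π·0.0466) = 0.8683 m·K/W
  R'_conv,out = 1/(2πr h) = 1/(2π·0.0245·23.4) = 0.2776 m·K/W
ΣR = 0.01058 + 3.614×10^-4 + 0.8683 + 0.2776 = 1.157 m·K/W
Q' = ΔT/ΣR = (-172 °C − 29 °C)/1.157 = -174 W/m
(Negative Q' ⇒ heat flows inward; heat gain = 174 W/m.)

Q' = 174 W/m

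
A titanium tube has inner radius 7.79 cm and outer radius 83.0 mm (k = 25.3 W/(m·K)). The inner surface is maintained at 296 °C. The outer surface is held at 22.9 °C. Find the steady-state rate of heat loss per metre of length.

Q' = 6.85×10^5 W/m

Q' = 2πk·ΔT/ln(r₂/r₁) = 2π × 25.3 × 273.1 / ln(0.0830/0.0779) = 6.85×10^5 W/m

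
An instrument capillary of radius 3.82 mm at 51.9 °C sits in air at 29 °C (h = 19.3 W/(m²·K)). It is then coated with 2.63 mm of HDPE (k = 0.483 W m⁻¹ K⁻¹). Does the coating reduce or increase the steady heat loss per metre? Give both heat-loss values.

increases: 10.6 → 15.8 W/m

Critical radius for a cylinder: r_cr = k/h = 0.0250 m = 2.50 cm.
Outer radius after coating: r₂ = 0.00382 + 0.00263 = 0.00645 m.
Since r₁ < r_cr and r₂ ≤ r_cr, the coating moves toward the maximum at r_cr — heat loss rises.
Bare: R = 1/(2πr₁h) = 2.159 m·K/W; Q = 22.9/2.159 = 10.6 W/m.
Coated: R = R_cond + R_conv = 1.451 m·K/W; Q = 22.9/1.451 = 15.8 W/m.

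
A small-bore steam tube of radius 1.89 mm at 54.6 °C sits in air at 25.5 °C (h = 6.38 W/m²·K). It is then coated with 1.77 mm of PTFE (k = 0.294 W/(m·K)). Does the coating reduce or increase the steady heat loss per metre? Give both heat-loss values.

increases: 2.20 → 4.06 W/m

Critical radius for a cylinder: r_cr = k/h = 0.0461 m = 4.61 cm.
Outer radius after coating: r₂ = 0.00189 + 0.00177 = 0.00366 m.
Since r₁ < r_cr and r₂ ≤ r_cr, the coating moves toward the maximum at r_cr — heat loss rises.
Bare: R = 1/(2πr₁h) = 13.20 m·K/W; Q = 29.1/13.20 = 2.20 W/m.
Coated: R = R_cond + R_conv = 7.174 m·K/W; Q = 29.1/7.174 = 4.06 W/m.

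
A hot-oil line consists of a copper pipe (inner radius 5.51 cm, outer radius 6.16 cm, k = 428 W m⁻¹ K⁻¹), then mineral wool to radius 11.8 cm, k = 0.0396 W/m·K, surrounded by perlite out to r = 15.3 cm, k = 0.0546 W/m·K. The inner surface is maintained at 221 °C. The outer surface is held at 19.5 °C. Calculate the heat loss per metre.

Series thermal resistances, inner to outer:
  R'_copper = ln(0.0616/0.0551)/(2πk) = 0.1115/(2π·428) = 4.147×10^-5 m·K/W
  R'_mineral wool = ln(0.118/0.0616)/(2πk) = 0.6500/(2π·0.0396) = 2.612 m·K/W
  R'_perlite = ln(0.153/0.118)/(2πk) = 0.2598/(2π·0.0546) = 0.7572 m·K/W
ΣR = 4.147×10^-5 + 2.612 + 0.7572 = 3.369 m·K/W
Q' = ΔT/ΣR = (221 °C − 19.5 °C)/3.369 = 59.8 W/m

Q' = 59.8 W/m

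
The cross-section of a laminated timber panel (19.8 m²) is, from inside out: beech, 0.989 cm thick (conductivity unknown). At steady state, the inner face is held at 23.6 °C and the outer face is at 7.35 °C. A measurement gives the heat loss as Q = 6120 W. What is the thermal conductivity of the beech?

k = 0.188 W/m·K

ΣR = ΔT/Q = |23.6 − 7.35|/6120 = 0.002655 K/W
L/(kA) = 0.002655 ⇒ k = 0.00989/(0.002655·19.8) = 0.188 W/m·K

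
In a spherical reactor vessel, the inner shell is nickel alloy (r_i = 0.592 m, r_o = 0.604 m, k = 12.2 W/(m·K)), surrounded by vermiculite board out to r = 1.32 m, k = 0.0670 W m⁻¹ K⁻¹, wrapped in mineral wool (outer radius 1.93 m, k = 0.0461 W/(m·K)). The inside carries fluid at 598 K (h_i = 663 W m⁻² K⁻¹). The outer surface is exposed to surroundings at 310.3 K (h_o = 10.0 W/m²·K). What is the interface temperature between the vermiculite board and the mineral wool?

T = 391 K

Treat each layer as a resistance in series:
  R_conv,in = 1/(4πr²h) = 1/(4π·0.592²·663) = 3.425×10^-4 K/W
  R_nickel alloy = (1/0.592 − 1/0.604)/(4πk) = 0.03356/(4π·12.2) = 2.189×10^-4 K/W
  R_vermiculite board = (1/0.604 − 1/1.32)/(4πk) = 0.8981/(4π·0.0670) = 1.067 K/W
  R_mineral wool = (1/1.32 − 1/1.93)/(4πk) = 0.2394/(4π·0.0461) = 0.4133 K/W
  R_conv,out = 1/(4πr²h) = 1/(4π·1.93²·10.0) = 0.002136 K/W
ΣR = 3.425×10^-4 + 2.189×10^-4 + 1.067 + 0.4133 + 0.002136 = 1.483 K/W
Q = ΔT/ΣR = (598 K − 310.3 K)/1.483 = 194.0 W
From the inner boundary to the vermiculite board/mineral wool interface, ΣR_partial = 1.068 K/W.
T_interface = T_in − Q·ΣR_partial = 598 K − (194.0)(1.068) = 391 K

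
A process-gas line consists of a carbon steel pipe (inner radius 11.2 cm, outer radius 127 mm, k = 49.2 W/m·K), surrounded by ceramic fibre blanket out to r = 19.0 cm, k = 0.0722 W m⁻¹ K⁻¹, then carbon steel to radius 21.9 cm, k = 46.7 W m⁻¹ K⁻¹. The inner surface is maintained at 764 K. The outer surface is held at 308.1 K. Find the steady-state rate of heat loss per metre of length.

Q' = 513 W/m

Series thermal resistances, inner to outer:
  R'_carbon steel = ln(0.127/0.112)/(2πk) = 0.1257/(2π·49.2) = 4.066×10^-4 m·K/W
  R'_ceramic fibre blanket = ln(0.190/0.127)/(2πk) = 0.4028/(2π·0.0722) = 0.8880 m·K/W
  R'_carbon steel = ln(0.219/0.190)/(2πk) = 0.1420/(2π·46.7) = 4.841×10^-4 m·K/W
ΣR = 4.066×10^-4 + 0.8880 + 4.841×10^-4 = 0.8889 m·K/W
Q' = ΔT/ΣR = (764 K − 308.1 K)/0.8889 = 513 W/m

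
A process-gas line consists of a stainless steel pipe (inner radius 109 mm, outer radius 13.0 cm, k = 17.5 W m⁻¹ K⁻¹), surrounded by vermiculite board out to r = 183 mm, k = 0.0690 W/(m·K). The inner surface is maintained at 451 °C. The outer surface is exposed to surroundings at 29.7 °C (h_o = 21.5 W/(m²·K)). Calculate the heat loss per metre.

Q' = 507 W/m

Resistance network (inner→outer):
  R'_stainless steel = ln(0.130/0.109)/(2πk) = 0.1762/(2π·17.5) = 0.001602 m·K/W
  R'_vermiculite board = ln(0.183/0.130)/(2πk) = 0.3420/(2π·0.0690) = 0.7887 m·K/W
  R'_conv,out = 1/(2πr h) = 1/(2π·0.183·21.5) = 0.04045 m·K/W
ΣR = 0.001602 + 0.7887 + 0.04045 = 0.8308 m·K/W
Q' = ΔT/ΣR = (451 °C − 29.7 °C)/0.8308 = 507 W/m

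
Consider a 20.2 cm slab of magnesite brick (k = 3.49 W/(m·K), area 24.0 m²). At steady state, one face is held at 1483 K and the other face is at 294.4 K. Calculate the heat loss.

Q = 493 kW

Q = kA·ΔT/L = 3.49 × 24.0 × |1483 K − 294.4 K| / 0.202 = 4.93×10^5 W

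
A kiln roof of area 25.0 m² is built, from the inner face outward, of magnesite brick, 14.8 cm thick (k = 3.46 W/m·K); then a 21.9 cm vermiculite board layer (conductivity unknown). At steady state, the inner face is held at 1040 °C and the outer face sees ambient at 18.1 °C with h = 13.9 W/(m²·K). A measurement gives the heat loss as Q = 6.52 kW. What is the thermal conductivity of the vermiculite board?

ΣR = ΔT/Q = |1040 − 18.1|/6520 = 0.1567 K/W
Known resistances:
  R_magnesite brick = L/(kA) = 0.148/(3.46·25.0) = 0.001711 K/W
  R_conv,out = 1/(hA) = 1/(13.9·25.0) = 0.002878 K/W
R_vermiculite board = ΣR − ΣR_known = 0.1567 − 0.004589 = 0.1521 K/W
L/(kA) = 0.1521 ⇒ k = 0.219/(0.1521·25.0) = 0.0576 W/m·K

k = 0.0576 W/m·K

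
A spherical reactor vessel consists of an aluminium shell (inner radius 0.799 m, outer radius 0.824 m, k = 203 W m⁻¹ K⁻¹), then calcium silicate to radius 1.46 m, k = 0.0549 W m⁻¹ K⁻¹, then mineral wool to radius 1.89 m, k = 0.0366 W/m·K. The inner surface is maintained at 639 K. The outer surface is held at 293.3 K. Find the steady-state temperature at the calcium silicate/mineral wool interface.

Series thermal resistances, inner to outer:
  R_aluminium = (1/0.799 − 1/0.824)/(4πk) = 0.03797/(4π·203) = 1.489×10^-5 K/W
  R_calcium silicate = (1/0.824 − 1/1.46)/(4πk) = 0.5287/(4π·0.0549) = 0.7663 K/W
  R_mineral wool = (1/1.46 − 1/1.89)/(4πk) = 0.1558/(4π·0.0366) = 0.3388 K/W
ΣR = 1.489×10^-5 + 0.7663 + 0.3388 = 1.105 K/W
Q = ΔT/ΣR = (639 K − 293.3 K)/1.105 = 312.9 W
From the inner boundary to the calcium silicate/mineral wool interface, ΣR_partial = 0.7663 K/W.
T_interface = T_in − Q·ΣR_partial = 639 K − (312.9)(0.7663) = 399 K

T = 399 K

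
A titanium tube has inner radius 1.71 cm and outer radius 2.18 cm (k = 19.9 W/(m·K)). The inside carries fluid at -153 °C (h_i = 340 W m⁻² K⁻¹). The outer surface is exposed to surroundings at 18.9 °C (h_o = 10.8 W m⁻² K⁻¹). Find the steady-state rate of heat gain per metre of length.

Treat each layer as a resistance in series:
  R'_conv,in = 1/(2πr h) = 1/(2π·0.0171·340) = 0.02737 m·K/W
  R'_titanium = ln(0.0218/0.0171)/(2πk) = 0.2428/(2π·19.9) = 0.001942 m·K/W
  R'_conv,out = 1/(2πr h) = 1/(2π·0.0218·10.8) = 0.6760 m·K/W
ΣR = 0.02737 + 0.001942 + 0.6760 = 0.7053 m·K/W
Q' = ΔT/ΣR = (-153 °C − 18.9 °C)/0.7053 = -244 W/m
(Negative Q' ⇒ heat flows inward; heat gain = 244 W/m.)

Q' = 244 W/m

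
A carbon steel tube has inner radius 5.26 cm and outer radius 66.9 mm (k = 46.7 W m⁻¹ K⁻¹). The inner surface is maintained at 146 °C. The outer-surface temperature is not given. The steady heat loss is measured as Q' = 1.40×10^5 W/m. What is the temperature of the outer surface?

Sum the resistances:
  R'_carbon steel = ln(0.0669/0.0526)/(2πk) = 0.2405/(2π·46.7) = 8.196×10^-4 m·K/W
ΣR = 8.196×10^-4 m·K/W
ΔT = Q'·ΣR = 1.40×10^5 × 8.196×10^-4 = 114.7 K
Heat flows outward, so T_out = T_in − ΔT = 146 − 114.7 = 31.3 °C

T_out = 31.3 °C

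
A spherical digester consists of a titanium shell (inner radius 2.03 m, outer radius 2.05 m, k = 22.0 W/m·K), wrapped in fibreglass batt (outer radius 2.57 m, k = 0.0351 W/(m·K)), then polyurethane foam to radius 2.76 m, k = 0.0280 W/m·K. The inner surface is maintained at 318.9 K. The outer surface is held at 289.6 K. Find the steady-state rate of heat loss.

Q = 97.7 W

Series thermal resistances, inner to outer:
  R_titanium = (1/2.03 − 1/2.05)/(4πk) = 0.004806/(4π·22.0) = 1.738×10^-5 K/W
  R_fibreglass batt = (1/2.05 − 1/2.57)/(4πk) = 0.09870/(4π·0.0351) = 0.2238 K/W
  R_polyurethane foam = (1/2.57 − 1/2.76)/(4πk) = 0.02679/(4π·0.0280) = 0.07613 K/W
ΣR = 1.738×10^-5 + 0.2238 + 0.07613 = 0.2999 K/W
Q = ΔT/ΣR = (318.9 K − 289.6 K)/0.2999 = 97.7 W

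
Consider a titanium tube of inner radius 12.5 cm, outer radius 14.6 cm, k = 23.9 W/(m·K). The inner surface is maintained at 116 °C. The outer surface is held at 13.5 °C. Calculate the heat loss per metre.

Q' = 99100 W/m

Q' = 2πk·ΔT/ln(r₂/r₁) = 2π × 23.9 × 102.5 / ln(0.146/0.125) = 99100 W/m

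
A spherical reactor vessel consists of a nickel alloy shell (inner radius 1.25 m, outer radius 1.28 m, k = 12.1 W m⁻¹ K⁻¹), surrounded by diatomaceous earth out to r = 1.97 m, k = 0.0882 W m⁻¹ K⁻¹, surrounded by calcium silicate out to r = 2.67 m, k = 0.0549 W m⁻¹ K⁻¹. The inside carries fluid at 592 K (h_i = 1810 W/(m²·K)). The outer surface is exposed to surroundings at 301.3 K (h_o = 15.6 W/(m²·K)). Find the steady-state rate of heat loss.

Q = 660 W

Resistance network (inner→outer):
  R_conv,in = 1/(4πr²h) = 1/(4π·1.25²·1810) = 2.814×10^-5 K/W
  R_nickel alloy = (1/1.25 − 1/1.28)/(4πk) = 0.01875/(4π·12.1) = 1.233×10^-4 K/W
  R_diatomaceous earth = (1/1.28 − 1/1.97)/(4πk) = 0.2736/(4π·0.0882) = 0.2469 K/W
  R_calcium silicate = (1/1.97 − 1/2.67)/(4πk) = 0.1331/(4π·0.0549) = 0.1929 K/W
  R_conv,out = 1/(4πr²h) = 1/(4π·2.67²·15.6) = 7.156×10^-4 K/W
ΣR = 2.814×10^-5 + 1.233×10^-4 + 0.2469 + 0.1929 + 7.156×10^-4 = 0.4407 K/W
Q = ΔT/ΣR = (592 K − 301.3 K)/0.4407 = 660 W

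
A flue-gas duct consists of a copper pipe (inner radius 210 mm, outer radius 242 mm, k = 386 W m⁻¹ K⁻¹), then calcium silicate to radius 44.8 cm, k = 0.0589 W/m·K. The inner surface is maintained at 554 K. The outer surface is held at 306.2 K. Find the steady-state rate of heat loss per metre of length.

Resistance network (inner→outer):
  R'_copper = ln(0.242/0.210)/(2πk) = 0.1418/(2π·386) = 5.848×10^-5 m·K/W
  R'_calcium silicate = ln(0.448/0.242)/(2πk) = 0.6159/(2π·0.0589) = 1.664 m·K/W
ΣR = 5.848×10^-5 + 1.664 = 1.664 m·K/W
Q' = ΔT/ΣR = (554 K − 306.2 K)/1.664 = 149 W/m

Q' = 149 W/m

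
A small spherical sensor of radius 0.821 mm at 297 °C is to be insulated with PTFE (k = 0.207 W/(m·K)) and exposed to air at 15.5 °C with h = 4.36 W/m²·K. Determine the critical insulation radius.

For a sphere, r_cr = 2k_ins/h = 2·0.207/4.36 = 0.0950 m = 9.50 cm

r_cr = 9.50 cm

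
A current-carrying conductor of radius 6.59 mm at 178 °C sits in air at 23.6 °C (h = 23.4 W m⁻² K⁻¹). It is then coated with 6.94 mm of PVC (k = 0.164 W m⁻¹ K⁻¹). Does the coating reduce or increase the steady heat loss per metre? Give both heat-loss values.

reduces: 150 → 129 W/m

Critical radius for a cylinder: r_cr = k/h = 0.00701 m = 0.701 cm.
Outer radius after coating: r₂ = 0.00659 + 0.00694 = 0.01353 m.
r₁ < r_cr < r₂: heat loss rises to a maximum at r_cr then falls. Whether the coating helps depends on whether Q(r₂) has dropped back below Q(r₁).
Bare: R = 1/(2πr₁h) = 1.032 m·K/W; Q = 154.4/1.032 = 150 W/m.
Coated: R = R_cond + R_conv = 1.201 m·K/W; Q = 154.4/1.201 = 129 W/m.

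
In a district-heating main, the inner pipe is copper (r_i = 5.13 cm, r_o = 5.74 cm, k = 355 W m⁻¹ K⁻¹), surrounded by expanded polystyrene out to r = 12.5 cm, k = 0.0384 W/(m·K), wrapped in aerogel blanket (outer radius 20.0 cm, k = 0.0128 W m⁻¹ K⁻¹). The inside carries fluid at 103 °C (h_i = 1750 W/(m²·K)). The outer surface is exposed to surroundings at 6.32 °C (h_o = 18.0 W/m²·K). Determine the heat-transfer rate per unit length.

Resistance network (inner→outer):
  R'_conv,in = 1/(2πr h) = 1/(2π·0.0513·1750) = 0.001773 m·K/W
  R'_copper = ln(0.0574/0.0513)/(2πk) = 0.1124/(2π·355) = 5.037×10^-5 m·K/W
  R'_expanded polystyrene = ln(0.125/0.0574)/(2πk) = 0.7783/(2π·0.0384) = 3.226 m·K/W
  R'_aerogel blanket = ln(0.200/0.125)/(2πk) = 0.4700/(2π·0.0128) = 5.844 m·K/W
  R'_conv,out = 1/(2πr h) = 1/(2π·0.200·18.0) = 0.04421 m·K/W
ΣR = 0.001773 + 5.037×10^-5 + 3.226 + 5.844 + 0.04421 = 9.116 m·K/W
Q' = ΔT/ΣR = (103 °C − 6.32 °C)/9.116 = 10.6 W/m

Q' = 10.6 W/m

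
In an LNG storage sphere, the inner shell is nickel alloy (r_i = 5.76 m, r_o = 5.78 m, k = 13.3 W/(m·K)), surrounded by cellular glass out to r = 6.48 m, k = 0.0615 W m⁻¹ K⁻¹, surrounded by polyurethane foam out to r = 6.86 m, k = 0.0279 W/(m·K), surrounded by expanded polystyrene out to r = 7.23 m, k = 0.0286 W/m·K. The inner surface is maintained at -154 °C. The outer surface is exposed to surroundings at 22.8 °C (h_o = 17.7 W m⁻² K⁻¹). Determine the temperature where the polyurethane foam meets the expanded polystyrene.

T = -30.3 °C

Resistance network (inner→outer):
  R_nickel alloy = (1/5.76 − 1/5.78)/(4πk) = 6.007×10^-4/(4π·13.3) = 3.594×10^-6 K/W
  R_cellular glass = (1/5.78 − 1/6.48)/(4πk) = 0.01869/(4π·0.0615) = 0.02418 K/W
  R_polyurethane foam = (1/6.48 − 1/6.86)/(4πk) = 0.008548/(4π·0.0279) = 0.02438 K/W
  R_expanded polystyrene = (1/6.86 − 1/7.23)/(4πk) = 0.007460/(4π·0.0286) = 0.02076 K/W
  R_conv,out = 1/(4πr²h) = 1/(4π·7.23²·17.7) = 8.601×10^-5 K/W
ΣR = 3.594×10^-6 + 0.02418 + 0.02438 + 0.02076 + 8.601×10^-5 = 0.06941 K/W
Q = ΔT/ΣR = (-154 °C − 22.8 °C)/0.06941 = -2547 W
From the inner boundary to the polyurethane foam/expanded polystyrene interface, ΣR_partial = 0.04856 K/W.
T_interface = T_in − Q·ΣR_partial = -154 °C − (-2547)(0.04856) = -30.3 °C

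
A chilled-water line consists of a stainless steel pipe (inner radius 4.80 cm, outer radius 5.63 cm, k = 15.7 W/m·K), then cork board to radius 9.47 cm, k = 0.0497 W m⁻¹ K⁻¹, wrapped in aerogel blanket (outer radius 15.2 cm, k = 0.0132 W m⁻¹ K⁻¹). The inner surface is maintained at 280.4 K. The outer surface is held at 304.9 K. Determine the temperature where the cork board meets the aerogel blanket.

Series thermal resistances, inner to outer:
  R'_stainless steel = ln(0.0563/0.0480)/(2πk) = 0.1595/(2π·15.7) = 0.001617 m·K/W
  R'_cork board = ln(0.0947/0.0563)/(2πk) = 0.5200/(2π·0.0497) = 1.665 m·K/W
  R'_aerogel blanket = ln(0.152/0.0947)/(2πk) = 0.4732/(2π·0.0132) = 5.705 m·K/W
ΣR = 0.001617 + 1.665 + 5.705 = 7.372 m·K/W
Q' = ΔT/ΣR = (280.4 K − 304.9 K)/7.372 = -3.323 W/m
From the inner boundary to the cork board/aerogel blanket interface, ΣR_partial = 1.667 m·K/W.
T_interface = T_in − Q'·ΣR_partial = 280.4 K − (-3.323)(1.667) = 285.9 K

T = 285.9 K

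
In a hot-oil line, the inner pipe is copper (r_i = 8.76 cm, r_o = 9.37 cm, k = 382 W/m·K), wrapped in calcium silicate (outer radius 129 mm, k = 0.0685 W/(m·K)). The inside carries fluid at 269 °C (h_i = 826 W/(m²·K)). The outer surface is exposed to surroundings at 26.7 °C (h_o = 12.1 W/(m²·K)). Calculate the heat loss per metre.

Q' = 286 W/m

Series thermal resistances, inner to outer:
  R'_conv,in = 1/(2πr h) = 1/(2π·0.0876·826) = 0.002200 m·K/W
  R'_copper = ln(0.0937/0.0876)/(2πk) = 0.06732/(2π·382) = 2.805×10^-5 m·K/W
  R'_calcium silicate = ln(0.129/0.0937)/(2πk) = 0.3197/(2π·0.0685) = 0.7428 m·K/W
  R'_conv,out = 1/(2πr h) = 1/(2π·0.129·12.1) = 0.1020 m·K/W
ΣR = 0.002200 + 2.805×10^-5 + 0.7428 + 0.1020 = 0.8470 m·K/W
Q' = ΔT/ΣR = (269 °C − 26.7 °C)/0.8470 = 286 W/m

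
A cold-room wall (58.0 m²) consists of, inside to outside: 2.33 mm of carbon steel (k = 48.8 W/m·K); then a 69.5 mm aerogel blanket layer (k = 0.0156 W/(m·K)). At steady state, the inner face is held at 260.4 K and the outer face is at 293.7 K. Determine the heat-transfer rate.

Treat each layer as a resistance in series:
  R_carbon steel = L/(kA) = 0.00233/(48.8·58.0) = 8.232×10^-7 K/W
  R_aerogel blanket = L/(kA) = 0.0695/(0.0156·58.0) = 0.07681 K/W
ΣR = 8.232×10^-7 + 0.07681 = 0.07681 K/W
Q = ΔT/ΣR = (260.4 K − 293.7 K)/0.07681 = -434 W
(Negative Q ⇒ heat flows inward; heat gain = 434 W.)

Q = 434 W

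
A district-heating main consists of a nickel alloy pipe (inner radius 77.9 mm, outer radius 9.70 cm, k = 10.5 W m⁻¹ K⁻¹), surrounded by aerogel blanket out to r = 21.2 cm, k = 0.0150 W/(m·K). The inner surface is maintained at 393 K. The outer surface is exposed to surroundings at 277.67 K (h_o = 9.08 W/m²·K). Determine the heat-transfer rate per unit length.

Resistance network (inner→outer):
  R'_nickel alloy = ln(0.0970/0.0779)/(2πk) = 0.2193/(2π·10.5) = 0.003324 m·K/W
  R'_aerogel blanket = ln(0.212/0.0970)/(2πk) = 0.7819/(2π·0.0150) = 8.296 m·K/W
  R'_conv,out = 1/(2πr h) = 1/(2π·0.212·9.08) = 0.08268 m·K/W
ΣR = 0.003324 + 8.296 + 0.08268 = 8.382 m·K/W
Q' = ΔT/ΣR = (393 K − 277.67 K)/8.382 = 13.8 W/m

Q' = 13.8 W/m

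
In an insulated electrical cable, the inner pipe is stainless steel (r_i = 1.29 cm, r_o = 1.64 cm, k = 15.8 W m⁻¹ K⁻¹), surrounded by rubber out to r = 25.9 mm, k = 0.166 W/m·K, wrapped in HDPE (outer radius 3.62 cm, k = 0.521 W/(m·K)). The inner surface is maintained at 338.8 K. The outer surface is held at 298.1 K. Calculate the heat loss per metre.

Resistance network (inner→outer):
  R'_stainless steel = ln(0.0164/0.0129)/(2πk) = 0.2401/(2π·15.8) = 0.002418 m·K/W
  R'_rubber = ln(0.0259/0.0164)/(2πk) = 0.4570/(2π·0.166) = 0.4381 m·K/W
  R'_HDPE = ln(0.0362/0.0259)/(2πk) = 0.3348/(2π·0.521) = 0.1023 m·K/W
ΣR = 0.002418 + 0.4381 + 0.1023 = 0.5428 m·K/W
Q' = ΔT/ΣR = (338.8 K − 298.1 K)/0.5428 = 75.0 W/m

Q' = 75.0 W/m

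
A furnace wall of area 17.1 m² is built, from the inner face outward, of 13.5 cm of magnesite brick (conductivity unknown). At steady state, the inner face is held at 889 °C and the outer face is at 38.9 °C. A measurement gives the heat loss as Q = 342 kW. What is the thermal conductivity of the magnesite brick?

k = 3.18 W/m·K

ΣR = ΔT/Q = |889 − 38.9|/3.42×10^5 = 0.002486 K/W
L/(kA) = 0.002486 ⇒ k = 0.135/(0.002486·17.1) = 3.18 W/m·K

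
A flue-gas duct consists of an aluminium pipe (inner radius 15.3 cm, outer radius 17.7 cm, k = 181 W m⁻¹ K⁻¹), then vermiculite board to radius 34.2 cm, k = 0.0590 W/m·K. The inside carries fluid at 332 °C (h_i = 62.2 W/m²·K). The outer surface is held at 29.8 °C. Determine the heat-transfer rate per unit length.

Q' = 168 W/m

Resistance network (inner→outer):
  R'_conv,in = 1/(2πr h) = 1/(2π·0.153·62.2) = 0.01672 m·K/W
  R'_aluminium = ln(0.177/0.153)/(2πk) = 0.1457/(2π·181) = 1.281×10^-4 m·K/W
  R'_vermiculite board = ln(0.342/0.177)/(2πk) = 0.6587/(2π·0.0590) = 1.777 m·K/W
ΣR = 0.01672 + 1.281×10^-4 + 1.777 = 1.794 m·K/W
Q' = ΔT/ΣR = (332 °C − 29.8 °C)/1.794 = 168 W/m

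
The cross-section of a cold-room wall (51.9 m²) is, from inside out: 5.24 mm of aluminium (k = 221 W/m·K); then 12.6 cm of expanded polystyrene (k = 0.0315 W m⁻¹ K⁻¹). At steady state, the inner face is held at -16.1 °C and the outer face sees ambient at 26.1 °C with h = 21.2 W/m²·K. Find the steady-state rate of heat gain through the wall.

Resistance network (inner→outer):
  R_aluminium = L/(kA) = 0.00524/(221·51.9) = 4.568×10^-7 K/W
  R_expanded polystyrene = L/(kA) = 0.126/(0.0315·51.9) = 0.07707 K/W
  R_conv,out = 1/(hA) = 1/(21.2·51.9) = 9.089×10^-4 K/W
ΣR = 4.568×10^-7 + 0.07707 + 9.089×10^-4 = 0.07798 K/W
Q = ΔT/ΣR = (-16.1 °C − 26.1 °C)/0.07798 = -541 W
(Negative Q ⇒ heat flows inward; heat gain = 541 W.)

Q = 541 W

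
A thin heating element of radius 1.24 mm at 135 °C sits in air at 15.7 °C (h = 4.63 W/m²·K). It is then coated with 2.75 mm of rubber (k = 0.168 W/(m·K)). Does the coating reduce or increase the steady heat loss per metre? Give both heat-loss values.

Critical radius for a cylinder: r_cr = k/h = 0.0363 m = 3.63 cm.
Outer radius after coating: r₂ = 0.00124 + 0.00275 = 0.00399 m.
Since r₁ < r_cr and r₂ ≤ r_cr, the coating moves toward the maximum at r_cr — heat loss rises.
Bare: R = 1/(2πr₁h) = 27.72 m·K/W; Q = 119.3/27.72 = 4.30 W/m.
Coated: R = R_cond + R_conv = 9.722 m·K/W; Q = 119.3/9.722 = 12.3 W/m.

increases: 4.30 → 12.3 W/m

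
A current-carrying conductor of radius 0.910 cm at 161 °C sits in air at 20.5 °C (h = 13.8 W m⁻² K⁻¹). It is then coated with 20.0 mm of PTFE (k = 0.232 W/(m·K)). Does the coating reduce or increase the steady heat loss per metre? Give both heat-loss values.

increases: 111 → 118 W/m

Critical radius for a cylinder: r_cr = k/h = 0.0168 m = 1.68 cm.
Outer radius after coating: r₂ = 0.00910 + 0.0200 = 0.02910 m.
r₁ < r_cr < r₂: heat loss rises to a maximum at r_cr then falls. Whether the coating helps depends on whether Q(r₂) has dropped back below Q(r₁).
Bare: R = 1/(2πr₁h) = 1.267 m·K/W; Q = 140.5/1.267 = 111 W/m.
Coated: R = R_cond + R_conv = 1.194 m·K/W; Q = 140.5/1.194 = 118 W/m.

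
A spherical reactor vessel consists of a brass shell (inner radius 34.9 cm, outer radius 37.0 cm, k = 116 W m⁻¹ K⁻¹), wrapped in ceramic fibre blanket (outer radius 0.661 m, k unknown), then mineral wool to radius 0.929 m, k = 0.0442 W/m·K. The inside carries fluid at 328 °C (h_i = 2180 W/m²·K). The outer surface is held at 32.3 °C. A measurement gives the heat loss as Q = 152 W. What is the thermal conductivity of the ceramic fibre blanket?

ΣR = ΔT/Q = |328 − 32.3|/152 = 1.945 K/W
Known resistances:
  R_conv,in = 1/(4πr²h) = 1/(4π·0.349²·2180) = 2.997×10^-4 K/W
  R_brass = (1/0.349 − 1/0.370)/(4πk) = 0.1626/(4π·116) = 1.116×10^-4 K/W
  R_mineral wool = (1/0.661 − 1/0.929)/(4πk) = 0.4364/(4π·0.0442) = 0.7858 K/W
R_ceramic fibre blanket = ΣR − ΣR_known = 1.945 − 0.7862 = 1.159 K/W
(1/r₁−1/r₂)/(4πk) = 1.159 ⇒ k = 1.190/(4π·1.159) = 0.0817 W/m·K

k = 0.0817 W/m·K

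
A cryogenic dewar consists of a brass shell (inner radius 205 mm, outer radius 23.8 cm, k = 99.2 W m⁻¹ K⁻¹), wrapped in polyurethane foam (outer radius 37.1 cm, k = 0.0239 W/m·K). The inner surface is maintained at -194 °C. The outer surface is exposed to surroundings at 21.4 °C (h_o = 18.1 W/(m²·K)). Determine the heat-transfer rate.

Series thermal resistances, inner to outer:
  R_brass = (1/0.205 − 1/0.238)/(4πk) = 0.6764/(4π·99.2) = 5.426×10^-4 K/W
  R_polyurethane foam = (1/0.238 − 1/0.371)/(4πk) = 1.506/(4π·0.0239) = 5.015 K/W
  R_conv,out = 1/(4πr²h) = 1/(4π·0.371²·18.1) = 0.03194 K/W
ΣR = 5.426×10^-4 + 5.015 + 0.03194 = 5.047 K/W
Q = ΔT/ΣR = (-194 °C − 21.4 °C)/5.047 = -42.7 W
(Negative Q ⇒ heat flows inward; heat gain = 42.7 W.)

Q = 42.7 W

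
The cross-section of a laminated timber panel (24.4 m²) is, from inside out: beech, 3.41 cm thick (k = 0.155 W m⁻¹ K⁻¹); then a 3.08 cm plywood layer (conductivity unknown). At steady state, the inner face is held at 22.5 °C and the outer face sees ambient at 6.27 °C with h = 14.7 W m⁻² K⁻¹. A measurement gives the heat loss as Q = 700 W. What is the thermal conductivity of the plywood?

ΣR = ΔT/Q = |22.5 − 6.27|/700 = 0.02319 K/W
Known resistances:
  R_beech = L/(kA) = 0.0341/(0.155·24.4) = 0.009016 K/W
  R_conv,out = 1/(hA) = 1/(14.7·24.4) = 0.002788 K/W
R_plywood = ΣR − ΣR_known = 0.02319 − 0.01180 = 0.01139 K/W
L/(kA) = 0.01139 ⇒ k = 0.0308/(0.01139·24.4) = 0.111 W/m·K

k = 0.111 W/m·K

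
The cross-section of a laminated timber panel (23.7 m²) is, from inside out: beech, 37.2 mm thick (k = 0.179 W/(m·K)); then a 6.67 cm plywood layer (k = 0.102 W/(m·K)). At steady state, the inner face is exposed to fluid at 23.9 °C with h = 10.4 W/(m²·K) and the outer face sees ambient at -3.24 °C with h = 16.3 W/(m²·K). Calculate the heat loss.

Resistance network (inner→outer):
  R_conv,in = 1/(hA) = 1/(10.4·23.7) = 0.004057 K/W
  R_beech = L/(kA) = 0.0372/(0.179·23.7) = 0.008769 K/W
  R_plywood = L/(kA) = 0.0667/(0.102·23.7) = 0.02759 K/W
  R_conv,out = 1/(hA) = 1/(16.3·23.7) = 0.002589 K/W
ΣR = 0.004057 + 0.008769 + 0.02759 + 0.002589 = 0.04301 K/W
Q = ΔT/ΣR = (23.9 °C − -3.24 °C)/0.04301 = 631 W

Q = 631 W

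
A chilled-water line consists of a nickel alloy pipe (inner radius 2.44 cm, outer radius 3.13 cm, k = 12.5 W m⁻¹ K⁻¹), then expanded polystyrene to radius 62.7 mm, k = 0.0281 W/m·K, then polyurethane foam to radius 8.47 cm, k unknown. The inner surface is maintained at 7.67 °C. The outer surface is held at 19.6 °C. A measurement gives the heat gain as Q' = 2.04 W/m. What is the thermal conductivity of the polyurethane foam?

k = 0.0251 W/m·K

ΣR = ΔT/Q' = |7.67 − 19.6|/2.04 = 5.848 m·K/W
Known resistances:
  R'_nickel alloy = ln(0.0313/0.0244)/(2πk) = 0.2490/(2π·12.5) = 0.003171 m·K/W
  R'_expanded polystyrene = ln(0.0627/0.0313)/(2πk) = 0.6947/(2π·0.0281) = 3.935 m·K/W
R_polyurethane foam = ΣR − ΣR_known = 5.848 − 3.938 = 1.910 m·K/W
ln(r₂/r₁)/(2πk) = 1.910 ⇒ k = 0.3008/(2π·1.910) = 0.0251 W/m·K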